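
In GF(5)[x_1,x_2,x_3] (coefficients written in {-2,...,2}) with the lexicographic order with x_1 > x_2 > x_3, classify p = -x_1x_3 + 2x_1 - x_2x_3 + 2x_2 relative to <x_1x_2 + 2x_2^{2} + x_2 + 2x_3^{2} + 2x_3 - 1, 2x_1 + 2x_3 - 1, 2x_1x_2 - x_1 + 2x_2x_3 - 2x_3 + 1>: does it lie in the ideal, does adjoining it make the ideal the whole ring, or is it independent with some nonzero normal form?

First compute the reduced Gröbner basis of I by Buchberger's algorithm.
f_1 = x_1x_2 + 2x_2^{2} + x_2 + 2x_3^{2} + 2x_3 - 1, LT = x_1x_2.
f_2 = 2x_1 + 2x_3 - 1, LT = x_1.
f_3 = 2x_1x_2 - x_1 + 2x_2x_3 - 2x_3 + 1, LT = x_1x_2.

S(f_1,f_2): lcm = x_1x_2. S = 2x_2^{2} - x_2x_3 - x_2 + 2x_3^{2} + 2x_3 - 1.
  reduce S modulo (f_1, f_2, f_3):
  remainder 2x_2^{2} - x_2x_3 - x_2 + 2x_3^{2} + 2x_3 - 1 ≠ 0; add h_4 = 2x_2^{2} - x_2x_3 - x_2 + 2x_3^{2} + 2x_3 - 1 to the basis.

S(f_1,f_3): lcm = x_1x_2. S = -2x_1 + 2x_2^{2} - x_2x_3 + x_2 + 2x_3^{2} - 2x_3 + 1.
  reduce S modulo (f_1, f_2, f_3, h_4):
  remainder 2x_2 - 2x_3 + 1 ≠ 0; add h_5 = 2x_2 - 2x_3 + 1 to the basis.

S(f_3,h_4): lcm = x_1x_2^{2}. S = -2x_1x_2x_3 - x_1x_3^{2} - x_1x_3 - 2x_1 + x_2^{2}x_3 - x_2x_3 - 2x_2.
  reduce S modulo (f_1, f_2, f_3, h_4, h_5):
  remainder -2x_3^{2} + 2x_3 ≠ 0; add h_6 = -2x_3^{2} + 2x_3 to the basis.

The other S-polynomials (S(f_2,f_3), S(f_1,h_4), S(f_2,h_4), S(f_1,h_5), S(f_2,h_5), S(f_3,h_5), S(h_4,h_5), S(f_1,h_6), S(f_2,h_6), S(f_3,h_6), S(h_4,h_6), S(h_5,h_6)) all reduce to 0 modulo the current basis, so we have a Gröbner basis.
Inter-reduce: drop elements whose leading term is divisible by another's, tail-reduce, and make monic.
Reduced Gröbner basis: {x_1 + x_3 + 2, x_2 - x_3 - 2, x_3^{2} - x_3}.
Label its elements g_1 = x_1 + x_3 + 2, g_2 = x_2 - x_3 - 2, g_3 = x_3^{2} - x_3.

Reduce p = -x_1x_3 + 2x_1 - x_2x_3 + 2x_2 modulo G:
  leading term x_1x_3: subtract (-x_3)·g_1 from -x_1x_3 + 2x_1 - x_2x_3 + 2x_2 → 2x_1 - x_2x_3 + 2x_2 + x_3^{2} + 2x_3
  leading term x_1: subtract (2)·g_1 from 2x_1 - x_2x_3 + 2x_2 + x_3^{2} + 2x_3 → -x_2x_3 + 2x_2 + x_3^{2} + 1
  leading term x_2x_3: subtract (-x_3)·g_2 from -x_2x_3 + 2x_2 + x_3^{2} + 1 → 2x_2 - 2x_3 + 1
  leading term x_2: subtract (2)·g_2 from 2x_2 - 2x_3 + 1 → 0
  normal form = 0.
Since the normal form is 0, p ∈ I.

-x_1x_3 + 2x_1 - x_2x_3 + 2x_2 lies in I (it reduces to 0).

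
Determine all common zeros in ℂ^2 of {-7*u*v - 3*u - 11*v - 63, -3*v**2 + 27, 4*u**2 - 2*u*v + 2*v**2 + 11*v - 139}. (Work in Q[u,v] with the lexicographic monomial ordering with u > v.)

{(-4, 3)}

Compute a lex Gröbner basis by Buchberger's algorithm.
f_1 = -7*u*v - 3*u - 11*v - 63, LT = u*v.
f_2 = -3*v**2 + 27, LT = v**2.
f_3 = 4*u**2 - 2*u*v + 2*v**2 + 11*v - 139, LT = u**2.

S(f_1,f_2): lcm = u*v**2. S = 3/7*u*v + 9*u + 11/7*v**2 + 9*v.
  leading term u*v: subtract (-3/49)·f_1 from 3/7*u*v + 9*u + 11/7*v**2 + 9*v → 432/49*u + 11/7*v**2 + 408/49*v - 27/7
  leading term u: no divisor's leading term divides it; move 432/49*u to the remainder.
  leading term v**2: subtract (-11/21)·f_2 from 11/7*v**2 + 408/49*v - 27/7 → 408/49*v + 72/7
  leading term v: no divisor's leading term divides it; move 408/49*v to the remainder.
  leading term 1: no divisor's leading term divides it; move 72/7 to the remainder.
  remainder 432/49*u + 408/49*v + 72/7 ≠ 0; add h_4 = 432/49*u + 408/49*v + 72/7 to the basis.

S(f_1,f_3): lcm = u**2*v. S = 3/7*u**2 + 1/2*u*v**2 + 11/7*u*v + 9*u - 1/2*v**3 - 11/4*v**2 + 139/4*v.
  leading term u**2: subtract (3/28)·f_3 from 3/7*u**2 + 1/2*u*v**2 + 11/7*u*v + 9*u - 1/2*v**3 - 11/4*v**2 + 139/4*v → 1/2*u*v**2 + 25/14*u*v + 9*u - 1/2*v**3 - 83/28*v**2 + 235/7*v + 417/28
  leading term u*v**2: subtract (-1/14*v)·f_1 from 1/2*u*v**2 + 25/14*u*v + 9*u - 1/2*v**3 - 83/28*v**2 + 235/7*v + 417/28 → 11/7*u*v + 9*u - 1/2*v**3 - 15/4*v**2 + 407/14*v + 417/28
  leading term u*v: subtract (-11/49)·f_1 from 11/7*u*v + 9*u - 1/2*v**3 - 15/4*v**2 + 407/14*v + 417/28 → 408/49*u - 1/2*v**3 - 15/4*v**2 + 2607/98*v + 3/4
  leading term u: subtract (17/18)·h_4 from 408/49*u - 1/2*v**3 - 15/4*v**2 + 2607/98*v + 3/4 → -1/2*v**3 - 15/4*v**2 + 787/42*v - 251/28
  leading term v**3: subtract (1/6*v)·f_2 from -1/2*v**3 - 15/4*v**2 + 787/42*v - 251/28 → -15/4*v**2 + 299/21*v - 251/28
  leading term v**2: subtract (5/4)·f_2 from -15/4*v**2 + 299/21*v - 251/28 → 299/21*v - 299/7
  leading term v: no divisor's leading term divides it; move 299/21*v to the remainder.
  leading term 1: no divisor's leading term divides it; move -299/7 to the remainder.
  remainder 299/21*v - 299/7 ≠ 0; add h_5 = 299/21*v - 299/7 to the basis.

The other S-polynomials (S(f_2,f_3), S(f_1,h_4), S(f_2,h_4), S(f_3,h_4), S(f_1,h_5), S(f_2,h_5), S(f_3,h_5), S(h_4,h_5)) all reduce to 0 modulo the current basis, so we have a Gröbner basis.
Inter-reduce: drop elements whose leading term is divisible by another's, tail-reduce, and make monic.
Reduced Gröbner basis: {u + 4, v - 3}.

A lex Gröbner basis eliminates variables successively. Here v - 3 depends only on v, with roots {3}; lifting each root through the earlier basis elements recovers the full solutions.
  v = 3: the earlier basis element becomes u + 4 = 0, giving u = -4 — point (-4, 3).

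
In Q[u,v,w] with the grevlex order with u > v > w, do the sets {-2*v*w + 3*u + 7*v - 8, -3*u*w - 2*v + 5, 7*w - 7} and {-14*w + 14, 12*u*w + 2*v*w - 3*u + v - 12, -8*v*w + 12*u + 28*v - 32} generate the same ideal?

Yes, the ideals are equal.

Equality of ideals is decidable: compute both reduced Gröbner bases (unique for the ordering) and check whether they agree.
Buchberger on the first generating set:
f_1 = -2*v*w + 3*u + 7*v - 8, LT = v*w.
f_2 = -3*u*w - 2*v + 5, LT = u*w.
f_3 = 7*w - 7, LT = w.

S(f_1,f_2): lcm = u*v*w. S = -3/2*u**2 - 7/2*u*v - 2/3*v**2 + 4*u + 5/3*v.
  leading term u**2: no divisor's leading term divides it; move -3/2*u**2 to the remainder.
  leading term u*v: no divisor's leading term divides it; move -7/2*u*v to the remainder.
  leading term v**2: no divisor's leading term divides it; move -2/3*v**2 to the remainder.
  leading term u: no divisor's leading term divides it; move 4*u to the remainder.
  leading term v: no divisor's leading term divides it; move 5/3*v to the remainder.
  remainder -3/2*u**2 - 7/2*u*v - 2/3*v**2 + 4*u + 5/3*v ≠ 0; add g_4 = -3/2*u**2 - 7/2*u*v - 2/3*v**2 + 4*u + 5/3*v to the basis.

S(f_1,f_3): lcm = v*w. S = -3/2*u - 5/2*v + 4.
  leading term u: no divisor's leading term divides it; move -3/2*u to the remainder.
  leading term v: no divisor's leading term divides it; move -5/2*v to the remainder.
  leading term 1: no divisor's leading term divides it; move 4 to the remainder.
  remainder -3/2*u - 5/2*v + 4 ≠ 0; add g_5 = -3/2*u - 5/2*v + 4 to the basis.

S(f_2,f_3): lcm = u*w. S = u + 2/3*v - 5/3.
  leading term u: subtract (-2/3)·g_5 from u + 2/3*v - 5/3 → -v + 1
  leading term v: no divisor's leading term divides it; move -v to the remainder.
  leading term 1: no divisor's leading term divides it; move 1 to the remainder.
  remainder -v + 1 ≠ 0; add g_6 = -v + 1 to the basis.

The other S-polynomials (S(f_1,g_4), S(f_2,g_4), S(f_3,g_4), S(f_1,g_5), S(f_2,g_5), S(f_3,g_5), S(g_4,g_5), S(f_1,g_6), S(f_2,g_6), S(f_3,g_6), S(g_4,g_6), S(g_5,g_6)) all reduce to 0 modulo the current basis, so we have a Gröbner basis.
Inter-reduce: drop elements whose leading term is divisible by another's, tail-reduce, and make monic.
Reduced Gröbner basis: {u - 1, v - 1, w - 1}.

Buchberger on the second generating set:
h_1 = -14*w + 14, LT = w.
h_2 = 12*u*w + 2*v*w - 3*u + v - 12, LT = u*w.
h_3 = -8*v*w + 12*u + 28*v - 32, LT = v*w.

S(h_1,h_2): lcm = u*w. S = -1/6*v*w - 3/4*u - 1/12*v + 1.
  leading term v*w: subtract (1/84*v)·h_1 from -1/6*v*w - 3/4*u - 1/12*v + 1 → -3/4*u - 1/4*v + 1
  leading term u: no divisor's leading term divides it; move -3/4*u to the remainder.
  leading term v: no divisor's leading term divides it; move -1/4*v to the remainder.
  leading term 1: no divisor's leading term divides it; move 1 to the remainder.
  remainder -3/4*u - 1/4*v + 1 ≠ 0; add k_4 = -3/4*u - 1/4*v + 1 to the basis.

S(h_1,h_3): lcm = v*w. S = 3/2*u + 5/2*v - 4.
  leading term u: subtract (-2)·k_4 from 3/2*u + 5/2*v - 4 → 2*v - 2
  leading term v: no divisor's leading term divides it; move 2*v to the remainder.
  leading term 1: no divisor's leading term divides it; move -2 to the remainder.
  remainder 2*v - 2 ≠ 0; add k_5 = 2*v - 2 to the basis.

The other S-polynomials (S(h_2,h_3), S(h_1,k_4), S(h_2,k_4), S(h_3,k_4), S(h_1,k_5), S(h_2,k_5), S(h_3,k_5), S(k_4,k_5)) all reduce to 0 modulo the current basis, so we have a Gröbner basis.
Inter-reduce: drop elements whose leading term is divisible by another's, tail-reduce, and make monic.
Reduced Gröbner basis: {u - 1, v - 1, w - 1}.

The two bases agree; hence the ideals are identical.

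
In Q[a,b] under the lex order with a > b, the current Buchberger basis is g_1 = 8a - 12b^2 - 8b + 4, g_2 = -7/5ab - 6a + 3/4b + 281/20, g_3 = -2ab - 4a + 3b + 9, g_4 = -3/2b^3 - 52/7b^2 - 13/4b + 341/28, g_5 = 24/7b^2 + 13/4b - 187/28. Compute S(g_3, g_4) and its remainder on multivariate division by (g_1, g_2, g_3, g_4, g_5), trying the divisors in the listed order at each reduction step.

S(g_3, g_4) = -62/21ab^2 - 13/6ab + 341/42a - 3/2b^3 - 9/2b^2; remainder on division = -122375/18816b + 122375/18816.

lcm(LM(g_3), LM(g_4)) = ab^3.
S = (lcm/LT(g_3))·g_3 − (lcm/LT(g_4))·g_4 = -62/21ab^2 - 13/6ab + 341/42a - 3/2b^3 - 9/2b^2.
Reduce S modulo (g_1, g_2, g_3, g_4, g_5) in that order:
  leading term ab^2: subtract (-31/84b^2)·g_1 from -62/21ab^2 - 13/6ab + 341/42a - 3/2b^3 - 9/2b^2 → -13/6ab + 341/42a - 31/7b^4 - 187/42b^3 - 127/42b^2
  leading term ab: subtract (-13/48b)·g_1 from -13/6ab + 341/42a - 31/7b^4 - 187/42b^3 - 127/42b^2 → 341/42a - 31/7b^4 - 647/84b^3 - 109/21b^2 + 13/12b
  leading term a: subtract (341/336)·g_1 from 341/42a - 31/7b^4 - 647/84b^3 - 109/21b^2 + 13/12b → -31/7b^4 - 647/84b^3 + 587/84b^2 + 773/84b - 341/84
  leading term b^4: subtract (62/21b)·g_4 from -31/7b^4 - 647/84b^3 + 587/84b^2 + 773/84b - 341/84 → 2789/196b^3 + 199/12b^2 - 15731/588b - 341/84
  leading term b^3: subtract (-2789/294)·g_4 from 2789/196b^3 + 199/12b^2 - 15731/588b - 341/84 → -73933/1372b^2 - 22573/392b + 305877/2744
  leading term b^2: subtract (-73933/4704)·g_5 from -73933/1372b^2 - 22573/392b + 305877/2744 → -122375/18816b + 122375/18816
  leading term b: no divisor's leading term divides it; move -122375/18816b to the remainder.
  leading term 1: no divisor's leading term divides it; move 122375/18816 to the remainder.
The remainder -122375/18816b + 122375/18816 is nonzero, so it would be added as the next basis element.
This is the inner loop of Buchberger's algorithm — each nonzero remainder becomes a new basis element.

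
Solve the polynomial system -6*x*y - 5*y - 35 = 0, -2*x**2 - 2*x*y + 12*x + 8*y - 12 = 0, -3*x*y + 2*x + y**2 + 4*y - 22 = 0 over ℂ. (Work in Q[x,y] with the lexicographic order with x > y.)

{(5, -1)}

Compute a lex Gröbner basis by Buchberger's algorithm.
f_1 = -6*x*y - 5*y - 35, LT = x*y.
f_2 = -2*x**2 - 2*x*y + 12*x + 8*y - 12, LT = x**2.
f_3 = -3*x*y + 2*x + y**2 + 4*y - 22, LT = x*y.

S(f_1,f_2): lcm = x**2*y. S = -x*y**2 + 41/6*x*y + 35/6*x + 4*y**2 - 6*y.
  leading term x*y**2: subtract (1/6*y)·f_1 from -x*y**2 + 41/6*x*y + 35/6*x + 4*y**2 - 6*y → 41/6*x*y + 35/6*x + 29/6*y**2 - 1/6*y
  leading term x*y: subtract (-41/36)·f_1 from 41/6*x*y + 35/6*x + 29/6*y**2 - 1/6*y → 35/6*x + 29/6*y**2 - 211/36*y - 1435/36
  leading term x: no divisor's leading term divides it; move 35/6*x to the remainder.
  leading term y**2: no divisor's leading term divides it; move 29/6*y**2 to the remainder.
  leading term y: no divisor's leading term divides it; move -211/36*y to the remainder.
  leading term 1: no divisor's leading term divides it; move -1435/36 to the remainder.
  remainder 35/6*x + 29/6*y**2 - 211/36*y - 1435/36 ≠ 0; add h_4 = 35/6*x + 29/6*y**2 - 211/36*y - 1435/36 to the basis.

S(f_1,f_3): lcm = x*y. S = 2/3*x + 1/3*y**2 + 13/6*y - 3/2.
  leading term x: subtract (4/35)·h_4 from 2/3*x + 1/3*y**2 + 13/6*y - 3/2 → -23/105*y**2 + 1787/630*y + 55/18
  leading term y**2: no divisor's leading term divides it; move -23/105*y**2 to the remainder.
  leading term y: no divisor's leading term divides it; move 1787/630*y to the remainder.
  leading term 1: no divisor's leading term divides it; move 55/18 to the remainder.
  remainder -23/105*y**2 + 1787/630*y + 55/18 ≠ 0; add h_5 = -23/105*y**2 + 1787/630*y + 55/18 to the basis.

S(f_2,f_3): lcm = x**2*y. S = 2/3*x**2 + 4/3*x*y**2 - 14/3*x*y - 22/3*x - 4*y**2 + 6*y.
  leading term x**2: subtract (-1/3)·f_2 from 2/3*x**2 + 4/3*x*y**2 - 14/3*x*y - 22/3*x - 4*y**2 + 6*y → 4/3*x*y**2 - 16/3*x*y - 10/3*x - 4*y**2 + 26/3*y - 4
  leading term x*y**2: subtract (-2/9*y)·f_1 from 4/3*x*y**2 - 16/3*x*y - 10/3*x - 4*y**2 + 26/3*y - 4 → -16/3*x*y - 10/3*x - 46/9*y**2 + 8/9*y - 4
  leading term x*y: subtract (8/9)·f_1 from -16/3*x*y - 10/3*x - 46/9*y**2 + 8/9*y - 4 → -10/3*x - 46/9*y**2 + 16/3*y + 244/9
  leading term x: subtract (-4/7)·h_4 from -10/3*x - 46/9*y**2 + 16/3*y + 244/9 → -148/63*y**2 + 125/63*y + 13/3
  leading term y**2: subtract (740/69)·h_5 from -148/63*y**2 + 125/63*y + 13/3 → -17659/621*y - 17659/621
  leading term y: no divisor's leading term divides it; move -17659/621*y to the remainder.
  leading term 1: no divisor's leading term divides it; move -17659/621 to the remainder.
  remainder -17659/621*y - 17659/621 ≠ 0; add h_6 = -17659/621*y - 17659/621 to the basis.

S(f_1,h_4): lcm = x*y. S = -29/35*y**3 + 211/210*y**2 + 23/3*y + 35/6.
  leading term y**3: subtract (87/23*y)·h_5 from -29/35*y**3 + 211/210*y**2 + 23/3*y + 35/6 → -671/69*y**2 - 179/46*y + 35/6
  leading term y**2: subtract (23485/529)·h_5 from -671/69*y**2 - 179/46*y + 35/6 → -618065/4761*y - 618065/4761
  leading term y: subtract (105/23)·h_6 from -618065/4761*y - 618065/4761 → 0
  remainder 0.

S(f_2,h_4): lcm = x**2. S = -29/35*x*y**2 + 421/210*x*y + 5/6*x - 4*y + 6.
  leading term x*y**2: subtract (29/210*y)·f_1 from -29/35*x*y**2 + 421/210*x*y + 5/6*x - 4*y + 6 → 421/210*x*y + 5/6*x + 29/42*y**2 + 5/6*y + 6
  leading term x*y: subtract (-421/1260)·f_1 from 421/210*x*y + 5/6*x + 29/42*y**2 + 5/6*y + 6 → 5/6*x + 29/42*y**2 - 211/252*y - 205/36
  leading term x: subtract (1/7)·h_4 from 5/6*x + 29/42*y**2 - 211/252*y - 205/36 → 0
  remainder 0.

S(f_3,h_4): lcm = x*y. S = -2/3*x - 29/35*y**3 + 47/70*y**2 + 11/2*y + 22/3.
  leading term x: subtract (-4/35)·h_4 from -2/3*x - 29/35*y**3 + 47/70*y**2 + 11/2*y + 22/3 → -29/35*y**3 + 257/210*y**2 + 3043/630*y + 25/9
  leading term y**3: subtract (87/23*y)·h_5 from -29/35*y**3 + 257/210*y**2 + 3043/630*y + 25/9 → -7652/805*y**2 - 48743/7245*y + 25/9
  leading term y**2: subtract (22956/529)·h_5 from -7652/805*y**2 - 48743/7245*y + 25/9 → -618065/4761*y - 618065/4761
  leading term y: subtract (105/23)·h_6 from -618065/4761*y - 618065/4761 → 0
  remainder 0.

S(f_1,h_5): lcm = x*y**2. S = 1787/138*x*y + 1925/138*x + 5/6*y**2 + 35/6*y.
  leading term x*y: subtract (-1787/828)·f_1 from 1787/138*x*y + 1925/138*x + 5/6*y**2 + 35/6*y → 1925/138*x + 5/6*y**2 - 4105/828*y - 62545/828
  leading term x: subtract (55/23)·h_4 from 1925/138*x + 5/6*y**2 - 4105/828*y - 62545/828 → -740/69*y**2 + 625/69*y + 455/23
  leading term y**2: subtract (25900/529)·h_5 from -740/69*y**2 + 625/69*y + 455/23 → -618065/4761*y - 618065/4761
  leading term y: subtract (105/23)·h_6 from -618065/4761*y - 618065/4761 → 0
  remainder 0.

S(f_2,h_5): leading monomials are coprime, so the S-polynomial reduces to 0 (Buchberger's first criterion).
S(f_3,h_5): lcm = x*y**2. S = 565/46*x*y + 1925/138*x - 1/3*y**3 - 4/3*y**2 + 22/3*y.
  leading term x*y: subtract (-565/276)·f_1 from 565/46*x*y + 1925/138*x - 1/3*y**3 - 4/3*y**2 + 22/3*y → 1925/138*x - 1/3*y**3 - 4/3*y**2 - 267/92*y - 19775/276
  leading term x: subtract (55/23)·h_4 from 1925/138*x - 1/3*y**3 - 4/3*y**2 - 267/92*y - 19775/276 → -1/3*y**3 - 593/46*y**2 + 4601/414*y + 4900/207
  leading term y**3: subtract (35/23*y)·h_5 from -1/3*y**3 - 593/46*y**2 + 4601/414*y + 4900/207 → -3562/207*y**2 + 446/69*y + 4900/207
  leading term y**2: subtract (124670/1587)·h_5 from -3562/207*y**2 + 446/69*y + 4900/207 → -3090325/14283*y - 3090325/14283
  leading term y: subtract (175/23)·h_6 from -3090325/14283*y - 3090325/14283 → 0
  remainder 0.

S(h_4,h_5): leading monomials are coprime, so the S-polynomial reduces to 0 (Buchberger's first criterion).
S(f_1,h_6): lcm = x*y. S = -x + 5/6*y + 35/6.
  leading term x: subtract (-6/35)·h_4 from -x + 5/6*y + 35/6 → 29/35*y**2 - 6/35*y - 1
  leading term y**2: subtract (-87/23)·h_5 from 29/35*y**2 - 6/35*y - 1 → 1457/138*y + 1457/138
  leading term y: subtract (-13113/35318)·h_6 from 1457/138*y + 1457/138 → 0
  remainder 0.

S(f_2,h_6): leading monomials are coprime, so the S-polynomial reduces to 0 (Buchberger's first criterion).
S(f_3,h_6): lcm = x*y. S = -5/3*x - 1/3*y**2 - 4/3*y + 22/3.
  leading term x: subtract (-2/7)·h_4 from -5/3*x - 1/3*y**2 - 4/3*y + 22/3 → 22/21*y**2 - 379/126*y - 73/18
  leading term y**2: subtract (-110/23)·h_5 from 22/21*y**2 - 379/126*y - 73/18 → 1457/138*y + 1457/138
  leading term y: subtract (-13113/35318)·h_6 from 1457/138*y + 1457/138 → 0
  remainder 0.

S(h_4,h_6): leading monomials are coprime, so the S-polynomial reduces to 0 (Buchberger's first criterion).
S(h_5,h_6): lcm = y**2. S = -1925/138*y - 1925/138.
  leading term y: subtract (17325/35318)·h_6 from -1925/138*y - 1925/138 → 0
  remainder 0.

Every S-polynomial of the final basis reduces to 0, so we have a Gröbner basis.
Inter-reduce: drop elements whose leading term is divisible by another's, tail-reduce, and make monic.
Reduced Gröbner basis: {x - 5, y + 1}.

The lex basis is triangular: the last element involves only y. Solving y + 1 = 0 gives y ∈ {-1}; substituting each value into the earlier elements determines the remaining variables.
  y = -1: the earlier basis element becomes x - 5 = 0, giving x = 5 — point (5, -1).
This is the nonlinear analogue of row-reducing a linear system.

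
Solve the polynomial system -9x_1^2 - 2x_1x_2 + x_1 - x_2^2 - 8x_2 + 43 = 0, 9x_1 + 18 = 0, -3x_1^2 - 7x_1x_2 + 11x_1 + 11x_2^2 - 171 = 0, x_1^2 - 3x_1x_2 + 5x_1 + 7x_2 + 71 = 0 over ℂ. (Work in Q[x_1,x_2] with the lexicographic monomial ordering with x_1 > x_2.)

Compute a lex Gröbner basis by Buchberger's algorithm.
f_1 = -9x_1^2 - 2x_1x_2 + x_1 - x_2^2 - 8x_2 + 43, LT = x_1^2.
f_2 = 9x_1 + 18, LT = x_1.
f_3 = -3x_1^2 - 7x_1x_2 + 11x_1 + 11x_2^2 - 171, LT = x_1^2.
f_4 = x_1^2 - 3x_1x_2 + 5x_1 + 7x_2 + 71, LT = x_1^2.

S(f_1,f_2): lcm = x_1^2. S = 2/9x_1x_2 - 19/9x_1 + 1/9x_2^2 + 8/9x_2 - 43/9.
  leading term x_1x_2: subtract (2/81x_2)·f_2 from 2/9x_1x_2 - 19/9x_1 + 1/9x_2^2 + 8/9x_2 - 43/9 → -19/9x_1 + 1/9x_2^2 + 4/9x_2 - 43/9
  leading term x_1: subtract (-19/81)·f_2 from -19/9x_1 + 1/9x_2^2 + 4/9x_2 - 43/9 → 1/9x_2^2 + 4/9x_2 - 5/9
  leading term x_2^2: no divisor's leading term divides it; move 1/9x_2^2 to the remainder.
  leading term x_2: no divisor's leading term divides it; move 4/9x_2 to the remainder.
  leading term 1: no divisor's leading term divides it; move -5/9 to the remainder.
  remainder 1/9x_2^2 + 4/9x_2 - 5/9 ≠ 0; add h_5 = 1/9x_2^2 + 4/9x_2 - 5/9 to the basis.

S(f_1,f_3): lcm = x_1^2. S = -19/9x_1x_2 + 32/9x_1 + 34/9x_2^2 + 8/9x_2 - 556/9.
  leading term x_1x_2: subtract (-19/81x_2)·f_2 from -19/9x_1x_2 + 32/9x_1 + 34/9x_2^2 + 8/9x_2 - 556/9 → 32/9x_1 + 34/9x_2^2 + 46/9x_2 - 556/9
  leading term x_1: subtract (32/81)·f_2 from 32/9x_1 + 34/9x_2^2 + 46/9x_2 - 556/9 → 34/9x_2^2 + 46/9x_2 - 620/9
  leading term x_2^2: subtract (34)·h_5 from 34/9x_2^2 + 46/9x_2 - 620/9 → -10x_2 - 50
  leading term x_2: no divisor's leading term divides it; move -10x_2 to the remainder.
  leading term 1: no divisor's leading term divides it; move -50 to the remainder.
  remainder -10x_2 - 50 ≠ 0; add h_6 = -10x_2 - 50 to the basis.

The other S-polynomials (S(f_1,f_4), S(f_2,f_3), S(f_2,f_4), S(f_3,f_4), S(f_1,h_5), S(f_2,h_5), S(f_3,h_5), S(f_4,h_5), S(f_1,h_6), S(f_2,h_6), S(f_3,h_6), S(f_4,h_6), S(h_5,h_6)) all reduce to 0 modulo the current basis, so we have a Gröbner basis.
Inter-reduce: drop elements whose leading term is divisible by another's, tail-reduce, and make monic.
Reduced Gröbner basis: {x_1 + 2, x_2 + 5}.

Elimination: the polynomial x_2 + 5 lies in the elimination ideal for x_2, so x_2 ∈ {-5}. For each such x_2, the remaining basis elements (now univariate) give the rest of the solution.
  x_2 = -5: the earlier basis element becomes x_1 + 2 = 0, giving x_1 = -2 — point (-2, -5).

{(-2, -5)}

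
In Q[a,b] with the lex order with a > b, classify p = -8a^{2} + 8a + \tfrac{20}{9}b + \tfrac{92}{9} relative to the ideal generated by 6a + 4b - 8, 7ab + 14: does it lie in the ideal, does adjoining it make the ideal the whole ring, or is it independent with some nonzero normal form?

First compute the reduced Gröbner basis of I by Buchberger's algorithm.
f_1 = 6a + 4b - 8, LT = a.
f_2 = 7ab + 14, LT = ab.

S(f_1,f_2): lcm = ab. S = \tfrac{2}{3}b^{2} - \tfrac{4}{3}b - 2.
  reduce S modulo (f_1, f_2):
  remainder \tfrac{2}{3}b^{2} - \tfrac{4}{3}b - 2 ≠ 0; add h_3 = \tfrac{2}{3}b^{2} - \tfrac{4}{3}b - 2 to the basis.

The other S-polynomials (S(f_1,h_3), S(f_2,h_3)) all reduce to 0 modulo the current basis, so we have a Gröbner basis.
Inter-reduce: drop elements whose leading term is divisible by another's, tail-reduce, and make monic.
Reduced Gröbner basis: {a + \tfrac{2}{3}b - \tfrac{4}{3}, b^{2} - 2b - 3}.
Label its elements g_1 = a + \tfrac{2}{3}b - \tfrac{4}{3}, g_2 = b^{2} - 2b - 3.

Reduce p = -8a^{2} + 8a + \tfrac{20}{9}b + \tfrac{92}{9} modulo G:
  leading term a^{2}: subtract (-8a)·g_1 from -8a^{2} + 8a + \tfrac{20}{9}b + \tfrac{92}{9} → \tfrac{16}{3}ab - \tfrac{8}{3}a + \tfrac{20}{9}b + \tfrac{92}{9}
  leading term ab: subtract (\tfrac{16}{3}b)·g_1 from \tfrac{16}{3}ab - \tfrac{8}{3}a + \tfrac{20}{9}b + \tfrac{92}{9} → -\tfrac{8}{3}a - \tfrac{32}{9}b^{2} + \tfrac{28}{3}b + \tfrac{92}{9}
  leading term a: subtract (-\tfrac{8}{3})·g_1 from -\tfrac{8}{3}a - \tfrac{32}{9}b^{2} + \tfrac{28}{3}b + \tfrac{92}{9} → -\tfrac{32}{9}b^{2} + \tfrac{100}{9}b + \tfrac{20}{3}
  leading term b^{2}: subtract (-\tfrac{32}{9})·g_2 from -\tfrac{32}{9}b^{2} + \tfrac{100}{9}b + \tfrac{20}{3} → 4b - 4
  leading term b: no divisor's leading term divides it; move 4b to the remainder.
  leading term 1: no divisor's leading term divides it; move -4 to the remainder.
  normal form = 4b - 4.
The normal form is nonzero, so p ∉ I. Since p minus its normal form lies in I, I + (p) = I + (r) where r = 4b - 4; decide whether this ideal is the whole ring.
Run Buchberger on G together with r (pairs among the g_i already reduce to 0 since G is a Gröbner basis):
g_1 = a + \tfrac{2}{3}b - \tfrac{4}{3}, LT = a.
g_2 = b^{2} - 2b - 3, LT = b^{2}.
r = 4b - 4, LT = b.

S(g_2,r): lcm = b^{2}. S = -b - 3.
  reduce S modulo (g_1, g_2, r):
  remainder -4 ≠ 0; add m_4 = -4 to the basis.

The other S-polynomials (S(g_1,g_2), S(g_1,r), S(g_1,m_4), S(g_2,m_4), S(r,m_4)) all reduce to 0 modulo the current basis, so we have a Gröbner basis.
Inter-reduce: drop elements whose leading term is divisible by another's, tail-reduce, and make monic.
Reduced Gröbner basis: {1}.
The reduced Gröbner basis of I + (p) is {1}: the ideal is the whole ring, so the enlarged system has no common solution — adjoining p is inconsistent.

Adjoining -8a^{2} + 8a + \tfrac{20}{9}b + \tfrac{92}{9} makes the ideal the whole ring: the system is inconsistent.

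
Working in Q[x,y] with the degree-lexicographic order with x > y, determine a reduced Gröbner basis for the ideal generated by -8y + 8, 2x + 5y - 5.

The reduced Gröbner basis is the canonical form of the ideal for this ordering.

f_1 = -8y + 8, LT = y.
f_2 = 2x + 5y - 5, LT = x.

The S-polynomials (S(f_1,f_2)) all reduce to 0 modulo the current basis, so we have a Gröbner basis.

G = {x, y - 1}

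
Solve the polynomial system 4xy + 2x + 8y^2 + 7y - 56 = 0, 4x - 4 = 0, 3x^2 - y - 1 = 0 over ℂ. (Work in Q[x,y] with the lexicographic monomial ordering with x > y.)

{(1, 2)}

Compute a lex Gröbner basis by Buchberger's algorithm.
f_1 = 4xy + 2x + 8y^2 + 7y - 56, LT = xy.
f_2 = 4x - 4, LT = x.
f_3 = 3x^2 - y - 1, LT = x^2.

S(f_1,f_2): lcm = xy. S = 1/2x + 2y^2 + 11/4y - 14.
  leading term x: subtract (1/8)·f_2 from 1/2x + 2y^2 + 11/4y - 14 → 2y^2 + 11/4y - 27/2
  leading term y^2: no divisor's leading term divides it; move 2y^2 to the remainder.
  leading term y: no divisor's leading term divides it; move 11/4y to the remainder.
  leading term 1: no divisor's leading term divides it; move -27/2 to the remainder.
  remainder 2y^2 + 11/4y - 27/2 ≠ 0; add h_4 = 2y^2 + 11/4y - 27/2 to the basis.

S(f_1,f_3): lcm = x^2y. S = 1/2x^2 + 2xy^2 + 7/4xy - 14x + 1/3y^2 + 1/3y.
  leading term x^2: subtract (1/8x)·f_2 from 1/2x^2 + 2xy^2 + 7/4xy - 14x + 1/3y^2 + 1/3y → 2xy^2 + 7/4xy - 27/2x + 1/3y^2 + 1/3y
  leading term xy^2: subtract (1/2y)·f_1 from 2xy^2 + 7/4xy - 27/2x + 1/3y^2 + 1/3y → 3/4xy - 27/2x - 4y^3 - 19/6y^2 + 85/3y
  leading term xy: subtract (3/16)·f_1 from 3/4xy - 27/2x - 4y^3 - 19/6y^2 + 85/3y → -111/8x - 4y^3 - 14/3y^2 + 1297/48y + 21/2
  leading term x: subtract (-111/32)·f_2 from -111/8x - 4y^3 - 14/3y^2 + 1297/48y + 21/2 → -4y^3 - 14/3y^2 + 1297/48y - 27/8
  leading term y^3: subtract (-2y)·h_4 from -4y^3 - 14/3y^2 + 1297/48y - 27/8 → 5/6y^2 + 1/48y - 27/8
  leading term y^2: subtract (5/12)·h_4 from 5/6y^2 + 1/48y - 27/8 → -9/8y + 9/4
  leading term y: no divisor's leading term divides it; move -9/8y to the remainder.
  leading term 1: no divisor's leading term divides it; move 9/4 to the remainder.
  remainder -9/8y + 9/4 ≠ 0; add h_5 = -9/8y + 9/4 to the basis.

The other S-polynomials (S(f_2,f_3), S(f_1,h_4), S(f_2,h_4), S(f_3,h_4), S(f_1,h_5), S(f_2,h_5), S(f_3,h_5), S(h_4,h_5)) all reduce to 0 modulo the current basis, so we have a Gröbner basis.
Inter-reduce: drop elements whose leading term is divisible by another's, tail-reduce, and make monic.
Reduced Gröbner basis: {x - 1, y - 2}.

Since the basis is lex-ordered, y - 2 is univariate in y. Its roots are {2}. Back-substituting each root into the other basis elements fixes the other coordinates.
  y = 2: the earlier basis element becomes x - 1 = 0, giving x = 1 — point (1, 2).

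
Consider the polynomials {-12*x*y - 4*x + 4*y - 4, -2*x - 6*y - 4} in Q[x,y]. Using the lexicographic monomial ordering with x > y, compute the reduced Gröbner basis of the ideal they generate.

f_1 = -12*x*y - 4*x + 4*y - 4, LT = x*y.
f_2 = -2*x - 6*y - 4, LT = x.

S(f_1,f_2): lcm = x*y. S = 1/3*x - 3*y**2 - 7/3*y + 1/3.
  leading term x: subtract (-1/6)·f_2 from 1/3*x - 3*y**2 - 7/3*y + 1/3 → -3*y**2 - 10/3*y - 1/3
  leading term y**2: no divisor's leading term divides it; move -3*y**2 to the remainder.
  leading term y: no divisor's leading term divides it; move -10/3*y to the remainder.
  leading term 1: no divisor's leading term divides it; move -1/3 to the remainder.
  remainder -3*y**2 - 10/3*y - 1/3 ≠ 0; add g_3 = -3*y**2 - 10/3*y - 1/3 to the basis.

S(f_1,g_3): lcm = x*y**2. S = -7/9*x*y - 1/9*x - 1/3*y**2 + 1/3*y.
  leading term x*y: subtract (7/108)·f_1 from -7/9*x*y - 1/9*x - 1/3*y**2 + 1/3*y → 4/27*x - 1/3*y**2 + 2/27*y + 7/27
  leading term x: subtract (-2/27)·f_2 from 4/27*x - 1/3*y**2 + 2/27*y + 7/27 → -1/3*y**2 - 10/27*y - 1/27
  leading term y**2: subtract (1/9)·g_3 from -1/3*y**2 - 10/27*y - 1/27 → 0
  remainder 0.

S(f_2,g_3): leading monomials are coprime, so the S-polynomial reduces to 0 (Buchberger's first criterion).
Every S-polynomial of the final basis reduces to 0, so we have a Gröbner basis.
Inter-reduce: drop elements whose leading term is divisible by another's, tail-reduce, and make monic.

G = {x + 3*y + 2, y**2 + 10/9*y + 1/9}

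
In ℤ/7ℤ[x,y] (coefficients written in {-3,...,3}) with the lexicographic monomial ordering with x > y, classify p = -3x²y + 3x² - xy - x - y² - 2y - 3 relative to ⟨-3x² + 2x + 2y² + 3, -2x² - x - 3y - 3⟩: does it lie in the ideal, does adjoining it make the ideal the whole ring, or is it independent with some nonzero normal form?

First compute the reduced Gröbner basis of I by Buchberger's algorithm.
f_1 = -3x² + 2x + 2y² + 3, LT = x².
f_2 = -2x² - x - 3y - 3, LT = x².

S(f_1,f_2): lcm = x². S = -3y² + 2y + 1.
  reduce S modulo (f_1, f_2):
  remainder -3y² + 2y + 1 ≠ 0; add h_3 = -3y² + 2y + 1 to the basis.

The other S-polynomials (S(f_1,h_3), S(f_2,h_3)) all reduce to 0 modulo the current basis, so we have a Gröbner basis.
Inter-reduce: drop elements whose leading term is divisible by another's, tail-reduce, and make monic.
Reduced Gröbner basis: {x² - 3x - 2y - 2, y² - 3y + 2}.
Label its elements g_1 = x² - 3x - 2y - 2, g_2 = y² - 3y + 2.

Reduce p = -3x²y + 3x² - xy - x - y² - 2y - 3 modulo G:
  leading term x²y: subtract (-3y)·g_1 from -3x²y + 3x² - xy - x - y² - 2y - 3 → 3x² - 3xy - x - y - 3
  leading term x²: subtract (3)·g_1 from 3x² - 3xy - x - y - 3 → -3xy + x - 2y + 3
  leading term xy: no divisor's leading term divides it; move -3xy to the remainder.
  leading term x: no divisor's leading term divides it; move x to the remainder.
  leading term y: no divisor's leading term divides it; move -2y to the remainder.
  leading term 1: no divisor's leading term divides it; move 3 to the remainder.
  normal form = -3xy + x - 2y + 3.
The normal form is nonzero, so p ∉ I. Since p minus its normal form lies in I, I + (p) = I + (r) where r = -3xy + x - 2y + 3; decide whether this ideal is the whole ring.
Run Buchberger on G together with r (pairs among the g_i already reduce to 0 since G is a Gröbner basis):
g_1 = x² - 3x - 2y - 2, LT = x².
g_2 = y² - 3y + 2, LT = y².
r = -3xy + x - 2y + 3, LT = xy.

S(g_1,r): lcm = x²y. S = -2x² + xy + x - 2y² - 2y.
  reduce S modulo (g_1, g_2, r):
  remainder -y + 1 ≠ 0; add m_4 = -y + 1 to the basis.

S(g_2,r): lcm = xy². S = 2xy + 2x - 3y² + y.
  reduce S modulo (g_1, g_2, r, m_4):
  remainder -2x + 1 ≠ 0; add m_5 = -2x + 1 to the basis.

The other S-polynomials (S(g_1,g_2), S(g_1,m_4), S(g_2,m_4), S(r,m_4), S(g_1,m_5), S(g_2,m_5), S(r,m_5), S(m_4,m_5)) all reduce to 0 modulo the current basis, so we have a Gröbner basis.
Inter-reduce: drop elements whose leading term is divisible by another's, tail-reduce, and make monic.
Reduced Gröbner basis: {x + 3, y - 1}.
The reduced Gröbner basis of I + (p) is {x + 3, y - 1} ≠ {1}, a proper ideal, so the enlarged system stays consistent: p is independent of I, with normal form -3xy + x - 2y + 3.

-3x²y + 3x² - xy - x - y² - 2y - 3 is independent of I; its normal form modulo I is -3xy + x - 2y + 3.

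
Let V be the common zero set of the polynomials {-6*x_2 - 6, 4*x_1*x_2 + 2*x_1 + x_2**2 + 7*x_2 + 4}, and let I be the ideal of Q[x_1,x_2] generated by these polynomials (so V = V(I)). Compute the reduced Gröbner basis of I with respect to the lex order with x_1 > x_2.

G = {x_1 + 1, x_2 + 1}

f_1 = -6*x_2 - 6, LT = x_2.
f_2 = 4*x_1*x_2 + 2*x_1 + x_2**2 + 7*x_2 + 4, LT = x_1*x_2.

S(f_1,f_2): lcm = x_1*x_2. S = 1/2*x_1 - 1/4*x_2**2 - 7/4*x_2 - 1.
  leading term x_1: no divisor's leading term divides it; move 1/2*x_1 to the remainder.
  leading term x_2**2: subtract (1/24*x_2)·f_1 from -1/4*x_2**2 - 7/4*x_2 - 1 → -3/2*x_2 - 1
  leading term x_2: subtract (1/4)·f_1 from -3/2*x_2 - 1 → 1/2
  leading term 1: no divisor's leading term divides it; move 1/2 to the remainder.
  remainder 1/2*x_1 + 1/2 ≠ 0; add g_3 = 1/2*x_1 + 1/2 to the basis.

The other S-polynomials (S(f_1,g_3), S(f_2,g_3)) all reduce to 0 modulo the current basis, so we have a Gröbner basis.
Inter-reduce: drop elements whose leading term is divisible by another's, tail-reduce, and make monic.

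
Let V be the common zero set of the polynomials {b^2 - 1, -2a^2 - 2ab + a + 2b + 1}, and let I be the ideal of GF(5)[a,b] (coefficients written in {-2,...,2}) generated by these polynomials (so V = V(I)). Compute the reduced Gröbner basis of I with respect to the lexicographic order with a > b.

f_1 = b^2 - 1, LT = b^2.
f_2 = -2a^2 - 2ab + a + 2b + 1, LT = a^2.

The S-polynomials (S(f_1,f_2)) all reduce to 0 modulo the current basis, so we have a Gröbner basis.

G = {a^2 + ab + 2a - b + 2, b^2 - 1}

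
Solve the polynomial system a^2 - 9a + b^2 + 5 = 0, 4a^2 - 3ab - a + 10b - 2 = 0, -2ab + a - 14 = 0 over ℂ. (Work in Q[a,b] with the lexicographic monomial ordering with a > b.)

Compute a lex Gröbner basis by Buchberger's algorithm.
f_1 = a^2 - 9a + b^2 + 5, LT = a^2.
f_2 = 4a^2 - 3ab - a + 10b - 2, LT = a^2.
f_3 = -2ab + a - 14, LT = ab.

S(f_1,f_2): lcm = a^2. S = 3/4ab - 35/4a + b^2 - 5/2b + 11/2.
  leading term ab: subtract (-3/8)·f_3 from 3/4ab - 35/4a + b^2 - 5/2b + 11/2 → -67/8a + b^2 - 5/2b + 1/4
  leading term a: no divisor's leading term divides it; move -67/8a to the remainder.
  leading term b^2: no divisor's leading term divides it; move b^2 to the remainder.
  leading term b: no divisor's leading term divides it; move -5/2b to the remainder.
  leading term 1: no divisor's leading term divides it; move 1/4 to the remainder.
  remainder -67/8a + b^2 - 5/2b + 1/4 ≠ 0; add h_4 = -67/8a + b^2 - 5/2b + 1/4 to the basis.

S(f_1,f_3): lcm = a^2b. S = 1/2a^2 - 9ab - 7a + b^3 + 5b.
  leading term a^2: subtract (1/2)·f_1 from 1/2a^2 - 9ab - 7a + b^3 + 5b → -9ab - 5/2a + b^3 - 1/2b^2 + 5b - 5/2
  leading term ab: subtract (9/2)·f_3 from -9ab - 5/2a + b^3 - 1/2b^2 + 5b - 5/2 → -7a + b^3 - 1/2b^2 + 5b + 121/2
  leading term a: subtract (56/67)·h_4 from -7a + b^3 - 1/2b^2 + 5b + 121/2 → b^3 - 179/134b^2 + 475/67b + 8079/134
  leading term b^3: no divisor's leading term divides it; move b^3 to the remainder.
  leading term b^2: no divisor's leading term divides it; move -179/134b^2 to the remainder.
  leading term b: no divisor's leading term divides it; move 475/67b to the remainder.
  leading term 1: no divisor's leading term divides it; move 8079/134 to the remainder.
  remainder b^3 - 179/134b^2 + 475/67b + 8079/134 ≠ 0; add h_5 = b^3 - 179/134b^2 + 475/67b + 8079/134 to the basis.

S(f_2,f_3): lcm = a^2b. S = 1/2a^2 - 3/4ab^2 - 1/4ab - 7a + 5/2b^2 - 1/2b.
  leading term a^2: subtract (1/2)·f_1 from 1/2a^2 - 3/4ab^2 - 1/4ab - 7a + 5/2b^2 - 1/2b → -3/4ab^2 - 1/4ab - 5/2a + 2b^2 - 1/2b - 5/2
  leading term ab^2: subtract (3/8b)·f_3 from -3/4ab^2 - 1/4ab - 5/2a + 2b^2 - 1/2b - 5/2 → -5/8ab - 5/2a + 2b^2 + 19/4b - 5/2
  leading term ab: subtract (5/16)·f_3 from -5/8ab - 5/2a + 2b^2 + 19/4b - 5/2 → -45/16a + 2b^2 + 19/4b + 15/8
  leading term a: subtract (45/134)·h_4 from -45/16a + 2b^2 + 19/4b + 15/8 → 223/134b^2 + 749/134b + 120/67
  leading term b^2: no divisor's leading term divides it; move 223/134b^2 to the remainder.
  leading term b: no divisor's leading term divides it; move 749/134b to the remainder.
  leading term 1: no divisor's leading term divides it; move 120/67 to the remainder.
  remainder 223/134b^2 + 749/134b + 120/67 ≠ 0; add h_6 = 223/134b^2 + 749/134b + 120/67 to the basis.

S(f_1,h_4): lcm = a^2. S = 8/67ab^2 - 20/67ab - 601/67a + b^2 + 5.
  leading term ab^2: subtract (-4/67b)·f_3 from 8/67ab^2 - 20/67ab - 601/67a + b^2 + 5 → -16/67ab - 601/67a + b^2 - 56/67b + 5
  leading term ab: subtract (8/67)·f_3 from -16/67ab - 601/67a + b^2 - 56/67b + 5 → -609/67a + b^2 - 56/67b + 447/67
  leading term a: subtract (4872/4489)·h_4 from -609/67a + b^2 - 56/67b + 447/67 → -383/4489b^2 + 8428/4489b + 28731/4489
  leading term b^2: subtract (-766/14941)·h_6 from -383/4489b^2 + 8428/4489b + 28731/4489 → 32333/14941b + 96999/14941
  leading term b: no divisor's leading term divides it; move 32333/14941b to the remainder.
  leading term 1: no divisor's leading term divides it; move 96999/14941 to the remainder.
  remainder 32333/14941b + 96999/14941 ≠ 0; add h_7 = 32333/14941b + 96999/14941 to the basis.

The other S-polynomials (S(f_2,h_4), S(f_3,h_4), S(f_1,h_5), S(f_2,h_5), S(f_3,h_5), S(h_4,h_5), S(f_1,h_6), S(f_2,h_6), S(f_3,h_6), S(h_4,h_6), S(h_5,h_6), S(f_1,h_7), S(f_2,h_7), S(f_3,h_7), S(h_4,h_7), S(h_5,h_7), S(h_6,h_7)) all reduce to 0 modulo the current basis, so we have a Gröbner basis.
Inter-reduce: drop elements whose leading term is divisible by another's, tail-reduce, and make monic.
Reduced Gröbner basis: {a - 2, b + 3}.

Since the basis is lex-ordered, b + 3 is univariate in b. Its roots are {-3}. Back-substituting each root into the other basis elements fixes the other coordinates.
  b = -3: the earlier basis element becomes a - 2 = 0, giving a = 2 — point (2, -3).
Each listed point satisfies every original equation (direct substitution).

{(2, -3)}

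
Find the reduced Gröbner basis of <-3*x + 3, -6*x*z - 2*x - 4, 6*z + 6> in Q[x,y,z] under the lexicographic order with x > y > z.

G = {x - 1, z + 1}

f_1 = -3*x + 3, LT = x.
f_2 = -6*x*z - 2*x - 4, LT = x*z.
f_3 = 6*z + 6, LT = z.

The S-polynomials (S(f_1,f_2), S(f_1,f_3), S(f_2,f_3)) all reduce to 0 modulo the current basis, so we have a Gröbner basis.
Inter-reduce: drop elements whose leading term is divisible by another's, tail-reduce, and make monic.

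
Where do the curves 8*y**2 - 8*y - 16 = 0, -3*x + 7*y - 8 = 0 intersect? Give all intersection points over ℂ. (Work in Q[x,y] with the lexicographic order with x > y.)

{(-5, -1), (2, 2)}

Compute a lex Gröbner basis by Buchberger's algorithm.
f_1 = 8*y**2 - 8*y - 16, LT = y**2.
f_2 = -3*x + 7*y - 8, LT = x.

The S-polynomials (S(f_1,f_2)) all reduce to 0 modulo the current basis, so we have a Gröbner basis.
Inter-reduce: drop elements whose leading term is divisible by another's, tail-reduce, and make monic.
Reduced Gröbner basis: {x - 7/3*y + 8/3, y**2 - y - 2}.

Since the basis is lex-ordered, y**2 - y - 2 is univariate in y. Its roots are {-1, 2}. Back-substituting each root into the other basis elements fixes the other coordinates.
  y = -1: the earlier basis element becomes x + 5 = 0, giving x = -5 — point (-5, -1).
  y = 2: the earlier basis element becomes x - 2 = 0, giving x = 2 — point (2, 2).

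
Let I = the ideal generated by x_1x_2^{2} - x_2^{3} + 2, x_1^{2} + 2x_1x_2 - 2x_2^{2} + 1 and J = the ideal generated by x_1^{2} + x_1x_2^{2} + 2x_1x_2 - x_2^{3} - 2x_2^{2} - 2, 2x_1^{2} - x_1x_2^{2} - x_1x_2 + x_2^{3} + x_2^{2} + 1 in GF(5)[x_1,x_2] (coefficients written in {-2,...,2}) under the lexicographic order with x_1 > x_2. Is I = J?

For a fixed monomial order, each ideal has a unique reduced Gröbner basis; comparing bases decides equality.
Buchberger on the first generating set:
f_1 = x_1x_2^{2} - x_2^{3} + 2, LT = x_1x_2^{2}.
f_2 = x_1^{2} + 2x_1x_2 - 2x_2^{2} + 1, LT = x_1^{2}.

S(f_1,f_2): lcm = x_1^{2}x_2^{2}. S = 2x_1x_2^{3} + 2x_1 + 2x_2^{4} - x_2^{2}.
  leading term x_1x_2^{3}: subtract (2x_2)·f_1 from 2x_1x_2^{3} + 2x_1 + 2x_2^{4} - x_2^{2} → 2x_1 - x_2^{4} - x_2^{2} + x_2
  leading term x_1: no divisor's leading term divides it; move 2x_1 to the remainder.
  leading term x_2^{4}: no divisor's leading term divides it; move -x_2^{4} to the remainder.
  leading term x_2^{2}: no divisor's leading term divides it; move -x_2^{2} to the remainder.
  leading term x_2: no divisor's leading term divides it; move x_2 to the remainder.
  remainder 2x_1 - x_2^{4} - x_2^{2} + x_2 ≠ 0; add g_3 = 2x_1 - x_2^{4} - x_2^{2} + x_2 to the basis.

S(f_1,g_3): lcm = x_1x_2^{2}. S = -2x_2^{6} - 2x_2^{4} + x_2^{3} + 2.
  leading term x_2^{6}: no divisor's leading term divides it; move -2x_2^{6} to the remainder.
  leading term x_2^{4}: no divisor's leading term divides it; move -2x_2^{4} to the remainder.
  leading term x_2^{3}: no divisor's leading term divides it; move x_2^{3} to the remainder.
  leading term 1: no divisor's leading term divides it; move 2 to the remainder.
  remainder -2x_2^{6} - 2x_2^{4} + x_2^{3} + 2 ≠ 0; add g_4 = -2x_2^{6} - 2x_2^{4} + x_2^{3} + 2 to the basis.

The other S-polynomials (S(f_2,g_3), S(f_1,g_4), S(f_2,g_4), S(g_3,g_4)) all reduce to 0 modulo the current basis, so we have a Gröbner basis.
Inter-reduce: drop elements whose leading term is divisible by another's, tail-reduce, and make monic.
Reduced Gröbner basis: {x_1 + 2x_2^{4} + 2x_2^{2} - 2x_2, x_2^{6} + x_2^{4} + 2x_2^{3} - 1}.

Buchberger on the second generating set:
h_1 = x_1^{2} + x_1x_2^{2} + 2x_1x_2 - x_2^{3} - 2x_2^{2} - 2, LT = x_1^{2}.
h_2 = 2x_1^{2} - x_1x_2^{2} - x_1x_2 + x_2^{3} + x_2^{2} + 1, LT = x_1^{2}.

S(h_1,h_2): lcm = x_1^{2}. S = -x_1x_2^{2} + x_2^{3}.
  leading term x_1x_2^{2}: no divisor's leading term divides it; move -x_1x_2^{2} to the remainder.
  leading term x_2^{3}: no divisor's leading term divides it; move x_2^{3} to the remainder.
  remainder -x_1x_2^{2} + x_2^{3} ≠ 0; add k_3 = -x_1x_2^{2} + x_2^{3} to the basis.

S(h_1,k_3): lcm = x_1^{2}x_2^{2}. S = x_1x_2^{4} - 2x_1x_2^{3} - x_2^{5} - 2x_2^{4} - 2x_2^{2}.
  leading term x_1x_2^{4}: subtract (-x_2^{2})·k_3 from x_1x_2^{4} - 2x_1x_2^{3} - x_2^{5} - 2x_2^{4} - 2x_2^{2} → -2x_1x_2^{3} - 2x_2^{4} - 2x_2^{2}
  leading term x_1x_2^{3}: subtract (2x_2)·k_3 from -2x_1x_2^{3} - 2x_2^{4} - 2x_2^{2} → x_2^{4} - 2x_2^{2}
  leading term x_2^{4}: no divisor's leading term divides it; move x_2^{4} to the remainder.
  leading term x_2^{2}: no divisor's leading term divides it; move -2x_2^{2} to the remainder.
  remainder x_2^{4} - 2x_2^{2} ≠ 0; add k_4 = x_2^{4} - 2x_2^{2} to the basis.

The other S-polynomials (S(h_2,k_3), S(h_1,k_4), S(h_2,k_4), S(k_3,k_4)) all reduce to 0 modulo the current basis, so we have a Gröbner basis.
Inter-reduce: drop elements whose leading term is divisible by another's, tail-reduce, and make monic.
Reduced Gröbner basis: {x_1^{2} + 2x_1x_2 - 2x_2^{2} - 2, x_1x_2^{2} - x_2^{3}, x_2^{4} - 2x_2^{2}}.

The bases are distinct; the ideals are different.

No, the ideals differ.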